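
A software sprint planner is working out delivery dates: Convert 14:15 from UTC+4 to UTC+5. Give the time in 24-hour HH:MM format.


Local time: 14:15 at UTC+4 (offset 4h)
Target zone: UTC+5 (offset 5h)
Difference: 5 - (4) = 1 hours
Calculation: 14 + (1) = 15
Result: 15:15

15:15


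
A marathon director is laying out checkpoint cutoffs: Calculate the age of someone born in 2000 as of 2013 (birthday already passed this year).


Birth year: 2000
Current year: 2013
Age = current year - birth year
Age = 2013 - 2000 = 13

13


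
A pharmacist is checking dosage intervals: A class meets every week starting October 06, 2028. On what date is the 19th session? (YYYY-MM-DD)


First occurrence: 2028-10-06 (occurrence 1)
Each occurrence is 7 days after the previous.
Occurrence 19 is 18 weeks after the first.
18 weeks = 126 days
2028-10-06 + 126 days = 2029-02-09

2029-02-09


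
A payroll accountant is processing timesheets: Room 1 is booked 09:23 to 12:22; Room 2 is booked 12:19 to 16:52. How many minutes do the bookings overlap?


Interval A: [563, 742] minutes from midnight
Interval B: [739, 1012] minutes from midnight
Overlap start = max(563, 739) = 739
Overlap end = min(742, 1012) = 742
Overlap = 742 - 739 = 3 minutes

3


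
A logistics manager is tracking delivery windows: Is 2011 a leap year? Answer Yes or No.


Year: 2011
Divisible by 4? 2011 / 4 = 502.75 -> No
Not divisible by 4, so NOT a leap year

No


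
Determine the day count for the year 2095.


Year: 2095
Check leap year rules:
Divisible by 4? No
2095 is not a leap year
Days: 365

365


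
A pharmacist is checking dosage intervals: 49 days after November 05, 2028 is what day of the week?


Start: 2028-11-05 (Sunday)
Step 1 - find target date: add 49 days
  2028-11-05 + 49 days = 2028-12-24
Step 2 - day of week:
  49 mod 7 = 0
  Sunday + 0 days -> Sunday
Result: Sunday (2028-12-24)

Sunday


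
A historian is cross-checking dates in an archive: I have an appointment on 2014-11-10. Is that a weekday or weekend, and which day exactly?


Date: 2014-11-10
January 1, 2014 is a Wednesday
Day of year: 314
Offset from Jan 1: 313 days
313 mod 7 = 5
Result: Monday

Monday


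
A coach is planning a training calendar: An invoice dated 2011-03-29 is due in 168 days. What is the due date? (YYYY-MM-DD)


Start: 2011-03-29
Adding 168 days
Days remaining in March: 2
After March: 166 days still to add
April 2011: 30 days, 136 remaining
May 2011: 31 days, 105 remaining
June 2011: 30 days, 75 remaining
July 2011: 31 days, 44 remaining
Result: 2011-09-13

2011-09-13


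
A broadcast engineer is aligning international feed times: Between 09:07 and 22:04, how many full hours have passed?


Start: 09:07
End: 22:04
Hour difference: 22 - 9 = 13 hours
Minute difference: 4 - 7 = -3 minutes
Total minutes: 777
Complete hours: 777 / 60 = 12 (remainder 57)

12


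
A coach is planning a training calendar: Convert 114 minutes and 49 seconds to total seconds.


Minutes: 114
Extra seconds: 49
Seconds per minute: 60
Minutes to seconds: 114 x 60 = 6840
Total: 6840 + 49 = 6889

6889


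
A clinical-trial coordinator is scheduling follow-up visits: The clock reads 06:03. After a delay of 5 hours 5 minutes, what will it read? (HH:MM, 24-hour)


Start time: 06:03
Adding: 5 hours 5 minutes
Minutes: 3 + 5 = 8
Hours: 6 + 5 + 0 = 11
Result: 11:08

11:08


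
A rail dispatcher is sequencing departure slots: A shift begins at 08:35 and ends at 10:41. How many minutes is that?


Start time: 08:35 = 515 minutes from midnight
End time: 10:41 = 641 minutes from midnight
Difference: 641 - 515 = 126 minutes
That is 2 hours and 6 minutes

126


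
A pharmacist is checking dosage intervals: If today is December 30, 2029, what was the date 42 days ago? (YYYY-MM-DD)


Start: 2029-12-30
Subtracting 42 days
Days already passed in December: 30
After going back through December: 12 more days to subtract
November 2029 has 30 days, need 12
Result: 2029-11-18

2029-11-18


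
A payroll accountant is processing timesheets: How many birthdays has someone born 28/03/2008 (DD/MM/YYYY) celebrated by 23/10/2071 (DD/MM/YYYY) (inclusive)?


Birth: 2008-03-28
Reference: 2071-10-23
Year difference: 2071 - 2008 = 63
Has birthday (03-28) occurred by 10-23? Yes
Age in full years: 63

63


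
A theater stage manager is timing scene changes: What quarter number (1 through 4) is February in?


Month: February (month 2)
Q1: January-March (months 1-3)
Q2: April-June (months 4-6)
Q3: July-September (months 7-9)
Q4: October-December (months 10-12)
Month 2 falls in Q1

1


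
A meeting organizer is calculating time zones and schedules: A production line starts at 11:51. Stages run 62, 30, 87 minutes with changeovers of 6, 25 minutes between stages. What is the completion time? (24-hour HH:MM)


Start: 11:51 = 711 min from midnight
  after task 1 (62 min): 12:53
  after break (6 min): 12:59
  after task 2 (30 min): 13:29
  after break (25 min): 13:54
  after task 3 (87 min): 15:21
Total elapsed: 210 minutes
End time: 15:21

15:21


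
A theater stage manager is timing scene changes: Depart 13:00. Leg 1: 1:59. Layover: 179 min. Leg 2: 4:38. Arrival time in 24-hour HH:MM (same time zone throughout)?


Depart: 13:00
Leg 1: +119 min -> 14:59
Layover: +179 min -> 17:58
Leg 2: +278 min -> 22:36
Total travel: 576 minutes = 9h 36m
Arrival: 22:36

22:36


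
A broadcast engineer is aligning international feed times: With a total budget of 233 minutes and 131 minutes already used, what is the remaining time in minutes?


Total budget: 233 minutes
Time used: 131 minutes
Remaining: 233 - 131 = 102 minutes
Percent used: 56.2%
Percent remaining: 43.8%

102


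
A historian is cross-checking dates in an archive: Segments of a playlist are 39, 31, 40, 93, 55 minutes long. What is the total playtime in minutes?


Durations: 39, 31, 40, 93, 55
Running sum: 39
+ 31 = 70
+ 40 = 110
+ 93 = 203
+ 55 = 258
Total duration: 258 minutes
That is 4 hours and 18 minutes

258


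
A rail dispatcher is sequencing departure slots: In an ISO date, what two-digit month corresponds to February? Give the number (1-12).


Calendar month order:
1. January
2. February <--
3. March
February is month number 2

2


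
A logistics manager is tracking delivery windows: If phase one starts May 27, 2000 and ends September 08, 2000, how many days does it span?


Start date: 2000-05-27
End date: 2000-09-08
May 2000: +5 days
Jun 2000: +30 days
Jul 2000: +31 days
Aug 2000: +31 days
Sep 2000: +7 days
Total: 104 days

104


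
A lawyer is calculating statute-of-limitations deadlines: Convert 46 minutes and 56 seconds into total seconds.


Minutes: 46
Seconds: 56
Convert minutes to seconds: 46 x 60 = 2760
Add remaining seconds: 2760 + 56 = 2816

2816


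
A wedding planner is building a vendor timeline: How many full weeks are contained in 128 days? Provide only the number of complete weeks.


Total days: 128
Days per week: 7
Division: 128 / 7 = 18 remainder 2
Complete weeks: 18
Remaining days: 2

18


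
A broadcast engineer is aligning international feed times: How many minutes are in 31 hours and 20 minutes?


Hours: 31
Minutes: 20
Convert hours to minutes: 31 x 60 = 1860
Add remaining minutes: 1860 + 20 = 1880

1880


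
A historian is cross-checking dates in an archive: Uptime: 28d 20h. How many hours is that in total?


Days: 28
Extra hours: 20
Hours per day: 24
Days to hours: 28 x 24 = 672
Total: 672 + 20 = 692

692


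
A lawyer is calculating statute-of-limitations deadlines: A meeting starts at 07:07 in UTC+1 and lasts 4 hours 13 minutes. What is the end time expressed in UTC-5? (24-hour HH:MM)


Start: 07:07 in UTC+1
Step 1 - add duration:
  minutes: 7 + 13 = 20
  hours: 7 + 4 + 0 = 11
  end in UTC+1: 11:20
Step 2 - convert UTC+1 -> UTC-5:
  offset difference: -5 - (1) = -6 hours
  11 + (-6) = 5 -> mod 24 = 5
Result: 05:20 in UTC-5

05:20


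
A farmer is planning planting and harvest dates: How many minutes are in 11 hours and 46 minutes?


Hours: 11
Extra minutes: 46
Minutes per hour: 60
Hours to minutes: 11 x 60 = 660
Total: 660 + 46 = 706

706


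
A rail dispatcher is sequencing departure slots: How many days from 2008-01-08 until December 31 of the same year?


Start: January 08, 2008
End: December 31, 2008
Days left in January: 23
February: 29
March: 31
April: 30
May: 31
... plus remaining months
Sum of remaining months: 335
Total: 23 + 335 = 358

358


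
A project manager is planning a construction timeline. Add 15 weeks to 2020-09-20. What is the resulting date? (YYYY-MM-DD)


Start: 2020-09-20
Weeks to add: 15
Convert to days: 15 x 7 = 105 days
Add 105 days to 2020-09-20
Result: 2021-01-03

2021-01-03


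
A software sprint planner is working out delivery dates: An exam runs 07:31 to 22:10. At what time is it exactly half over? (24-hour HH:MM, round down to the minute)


Start time: 07:31 = 451 minutes from midnight
End time: 22:10 = 1330 minutes from midnight
Sum: 451 + 1330 = 1781
Midpoint: 1781 / 2 = 890 minutes
Convert: 890 / 60 = 14 hours, 50 minutes
Result: 14:50

14:50


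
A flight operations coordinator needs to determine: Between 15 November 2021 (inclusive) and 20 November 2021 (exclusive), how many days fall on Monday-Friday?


Start: 2021-11-15 (Monday)
End (exclusive): 2021-11-20 (Saturday)
Total calendar days: 5
Full weeks: 5 // 7 = 0 -> 0 weekdays
Remaining 5 days starting on Monday:
  Mon(w), Tue(w), Wed(w), Thu(w), Fri(w) -> 5 weekdays
Total business days: 0 + 5 = 5

5


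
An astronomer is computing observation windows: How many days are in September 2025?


Month: September
Year: 2025
September is a 30-day month
Total: 30 days

30


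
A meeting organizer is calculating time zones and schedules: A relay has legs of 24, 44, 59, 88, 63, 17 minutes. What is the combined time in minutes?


Durations: 24, 44, 59, 88, 63, 17
Running sum: 24
+ 44 = 68
+ 59 = 127
+ 88 = 215
+ 63 = 278
+ 17 = 295
Total duration: 295 minutes
That is 4 hours and 55 minutes

295


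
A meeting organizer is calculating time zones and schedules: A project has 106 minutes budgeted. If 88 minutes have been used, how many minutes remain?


Total budget: 106 minutes
Time used: 88 minutes
Remaining: 106 - 88 = 18 minutes
Percent used: 83.0%
Percent remaining: 17.0%

18


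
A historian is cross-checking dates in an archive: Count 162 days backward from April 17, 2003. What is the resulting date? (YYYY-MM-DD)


Start: 2003-04-17
Subtracting 162 days
Days already passed in April: 17
After going back through April: 145 more days to subtract
March 2003: 31 days, 114 remaining
February 2003: 28 days, 86 remaining
January 2003: 31 days, 55 remaining
December 2002: 31 days, 24 remaining
Result: 2002-11-06

2002-11-06


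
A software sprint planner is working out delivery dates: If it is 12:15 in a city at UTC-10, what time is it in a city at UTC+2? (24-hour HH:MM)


Local time: 12:15 at UTC-10 (offset -10h)
Target zone: UTC+2 (offset 2h)
Difference: 2 - (-10) = 12 hours
Calculation: 12 + (12) = 24
Wraparound: (24) mod 24 = 0
Result: 00:15

00:15


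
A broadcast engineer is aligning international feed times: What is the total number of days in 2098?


Year: 2098
Check leap year rules:
Divisible by 4? No
2098 is not a leap year
Days: 365

365


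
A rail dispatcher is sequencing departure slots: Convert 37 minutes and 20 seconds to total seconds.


Minutes: 37
Extra seconds: 20
Seconds per minute: 60
Minutes to seconds: 37 x 60 = 2220
Total: 2220 + 20 = 2240

2240


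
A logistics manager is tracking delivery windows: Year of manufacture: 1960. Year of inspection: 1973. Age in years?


Birth year: 1960
Current year: 1973
Age = current year - birth year
Age = 1973 - 1960 = 13

13


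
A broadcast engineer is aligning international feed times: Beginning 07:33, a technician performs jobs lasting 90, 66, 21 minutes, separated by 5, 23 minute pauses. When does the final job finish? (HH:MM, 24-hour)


Start: 07:33 = 453 min from midnight
  after task 1 (90 min): 09:03
  after break (5 min): 09:08
  after task 2 (66 min): 10:14
  after break (23 min): 10:37
  after task 3 (21 min): 10:58
Total elapsed: 205 minutes
End time: 10:58

10:58


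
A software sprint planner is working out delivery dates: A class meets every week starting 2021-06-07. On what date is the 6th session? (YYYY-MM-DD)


First occurrence: 2021-06-07 (occurrence 1)
Each occurrence is 7 days after the previous.
Occurrence 6 is 5 weeks after the first.
5 weeks = 35 days
2021-06-07 + 35 days = 2021-07-12

2021-07-12


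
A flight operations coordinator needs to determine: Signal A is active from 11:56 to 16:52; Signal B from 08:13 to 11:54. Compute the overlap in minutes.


Interval A: [716, 1012] minutes from midnight
Interval B: [493, 714] minutes from midnight
Overlap start = max(716, 493) = 716
Overlap end = min(1012, 714) = 714
End <= start, so the intervals do not overlap: 0 minutes

0


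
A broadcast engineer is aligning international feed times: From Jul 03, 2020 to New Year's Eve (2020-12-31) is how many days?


Start: July 03, 2020
End: December 31, 2020
Days left in July: 28
August: 31
September: 30
October: 31
November: 30
... plus remaining months
Sum of remaining months: 153
Total: 28 + 153 = 181

181


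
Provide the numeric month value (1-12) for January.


Calendar month order:
1. January <--
2. February
January is month number 1

1


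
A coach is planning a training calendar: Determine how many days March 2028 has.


Month: March
Year: 2028
March is a 31-day month
Total: 31 days

31


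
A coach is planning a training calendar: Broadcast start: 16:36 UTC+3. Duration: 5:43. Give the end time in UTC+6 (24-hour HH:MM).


Start: 16:36 in UTC+3
Step 1 - add duration:
  minutes: 36 + 43 = 79 (carry 1h)
  hours: 16 + 5 + 1 = 22
  end in UTC+3: 22:19
Step 2 - convert UTC+3 -> UTC+6:
  offset difference: 6 - (3) = 3 hours
  22 + (3) = 25 -> mod 24 = 1
Result: 01:19 in UTC+6

01:19


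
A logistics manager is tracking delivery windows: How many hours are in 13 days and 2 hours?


Days: 13
Extra hours: 2
Hours per day: 24
Days to hours: 13 x 24 = 312
Total: 312 + 2 = 314

314


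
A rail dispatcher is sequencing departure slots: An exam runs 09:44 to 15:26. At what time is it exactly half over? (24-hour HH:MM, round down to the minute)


Start time: 09:44 = 584 minutes from midnight
End time: 15:26 = 926 minutes from midnight
Sum: 584 + 926 = 1510
Midpoint: 1510 / 2 = 755 minutes
Convert: 755 / 60 = 12 hours, 35 minutes
Result: 12:35

12:35


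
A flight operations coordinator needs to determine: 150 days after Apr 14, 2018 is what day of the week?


Start: 2018-04-14 (Saturday)
Step 1 - find target date: add 150 days
  2018-04-14 + 150 days = 2018-09-11
Step 2 - day of week:
  150 mod 7 = 3
  Saturday + 3 days -> Tuesday
Result: Tuesday (2018-09-11)

Tuesday


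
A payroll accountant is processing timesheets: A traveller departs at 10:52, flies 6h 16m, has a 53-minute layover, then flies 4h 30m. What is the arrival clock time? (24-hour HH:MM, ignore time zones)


Depart: 10:52
Leg 1: +376 min -> 17:08
Layover: +53 min -> 18:01
Leg 2: +270 min -> 22:31
Total travel: 699 minutes = 11h 39m
Arrival: 22:31

22:31


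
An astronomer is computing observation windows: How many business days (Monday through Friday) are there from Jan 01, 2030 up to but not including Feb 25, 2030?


Start: 2030-01-01 (Tuesday)
End (exclusive): 2030-02-25 (Monday)
Total calendar days: 55
Full weeks: 55 // 7 = 7 -> 35 weekdays
Remaining 6 days starting on Tuesday:
  Tue(w), Wed(w), Thu(w), Fri(w), Sat(-), Sun(-) -> 4 weekdays
Total business days: 35 + 4 = 39

39


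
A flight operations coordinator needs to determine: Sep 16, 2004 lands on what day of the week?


Date: 2004-09-16
January 1, 2004 is a Thursday
Day of year: 260
Offset from Jan 1: 259 days
259 mod 7 = 0
Result: Thursday

Thursday


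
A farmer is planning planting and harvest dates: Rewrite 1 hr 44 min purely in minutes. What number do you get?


Hours: 1
Extra minutes: 44
Minutes per hour: 60
Hours to minutes: 1 x 60 = 60
Total: 60 + 44 = 104

104


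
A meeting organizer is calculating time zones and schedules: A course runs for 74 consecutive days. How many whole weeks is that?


Total days: 74
Days per week: 7
Division: 74 / 7 = 10 remainder 4
Complete weeks: 10
Remaining days: 4

10


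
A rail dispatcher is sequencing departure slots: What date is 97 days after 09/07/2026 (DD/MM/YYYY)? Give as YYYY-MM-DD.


Start: 2026-07-09
Adding 97 days
Days remaining in July: 22
After July: 75 days still to add
August 2026: 31 days, 44 remaining
September 2026: 30 days, 14 remaining
October 2026 has 31 days, need 14
Result: 2026-10-14

2026-10-14


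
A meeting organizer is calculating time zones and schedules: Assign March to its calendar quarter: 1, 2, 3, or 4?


Month: March (month 3)
Q1: January-March (months 1-3)
Q2: April-June (months 4-6)
Q3: July-September (months 7-9)
Q4: October-December (months 10-12)
Month 3 falls in Q1

1


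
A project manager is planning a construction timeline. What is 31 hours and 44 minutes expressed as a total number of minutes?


Hours: 31
Minutes: 44
Convert hours to minutes: 31 x 60 = 1860
Add remaining minutes: 1860 + 44 = 1904

1904


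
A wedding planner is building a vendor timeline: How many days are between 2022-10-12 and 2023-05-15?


Start date: 2022-10-12
End date: 2023-05-15
Oct 2022: +20 days
Nov 2022: +30 days
Dec 2022: +31 days
... (5 more months)
Total: 215 days

215


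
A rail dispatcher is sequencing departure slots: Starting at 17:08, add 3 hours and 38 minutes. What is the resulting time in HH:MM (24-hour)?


Start time: 17:08
Adding: 3 hours 38 minutes
Minutes: 8 + 38 = 46
Hours: 17 + 3 + 0 = 20
Result: 20:46

20:46


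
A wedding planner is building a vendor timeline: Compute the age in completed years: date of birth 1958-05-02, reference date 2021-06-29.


Birth: 1958-05-02
Reference: 2021-06-29
Year difference: 2021 - 1958 = 63
Has birthday (05-02) occurred by 06-29? Yes
Age in full years: 63

63


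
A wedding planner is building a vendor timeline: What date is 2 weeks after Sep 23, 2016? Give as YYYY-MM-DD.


Start: 2016-09-23
Weeks to add: 2
Convert to days: 2 x 7 = 14 days
Add 14 days to 2016-09-23
Result: 2016-10-07

2016-10-07


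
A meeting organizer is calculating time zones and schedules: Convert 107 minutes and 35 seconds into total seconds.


Minutes: 107
Seconds: 35
Convert minutes to seconds: 107 x 60 = 6420
Add remaining seconds: 6420 + 35 = 6455

6455


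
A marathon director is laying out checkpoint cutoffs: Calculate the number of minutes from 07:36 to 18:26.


Start time: 07:36 = 456 minutes from midnight
End time: 18:26 = 1106 minutes from midnight
Difference: 1106 - 456 = 650 minutes
That is 10 hours and 50 minutes

650


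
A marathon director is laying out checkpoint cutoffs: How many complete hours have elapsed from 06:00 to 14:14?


Start: 06:00
End: 14:14
Hour difference: 14 - 6 = 8 hours
Minute difference: 14 - 0 = 14 minutes
Total minutes: 494
Complete hours: 494 / 60 = 8 (remainder 14)

8


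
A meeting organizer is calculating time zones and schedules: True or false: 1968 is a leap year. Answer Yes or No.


Year: 1968
Divisible by 4? 1968 / 4 = 492.0 -> Yes
Divisible by 100? 1968 / 100 = 19.68 -> No
Divisible by 4 but not 100, so it IS a leap year

Yes


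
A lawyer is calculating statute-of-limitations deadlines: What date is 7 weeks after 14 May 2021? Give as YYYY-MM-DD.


Start: 2021-05-14
Weeks to add: 7
Convert to days: 7 x 7 = 49 days
Add 49 days to 2021-05-14
Result: 2021-07-02

2021-07-02


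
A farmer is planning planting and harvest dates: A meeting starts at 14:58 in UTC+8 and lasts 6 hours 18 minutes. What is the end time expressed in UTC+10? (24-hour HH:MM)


Start: 14:58 in UTC+8
Step 1 - add duration:
  minutes: 58 + 18 = 76 (carry 1h)
  hours: 14 + 6 + 1 = 21
  end in UTC+8: 21:16
Step 2 - convert UTC+8 -> UTC+10:
  offset difference: 10 - (8) = 2 hours
  21 + (2) = 23 -> mod 24 = 23
Result: 23:16 in UTC+10

23:16


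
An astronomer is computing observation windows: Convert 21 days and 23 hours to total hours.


Days: 21
Extra hours: 23
Hours per day: 24
Days to hours: 21 x 24 = 504
Total: 504 + 23 = 527

527


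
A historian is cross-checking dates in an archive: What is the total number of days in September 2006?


Month: September
Year: 2006
September is a 30-day month
Total: 30 days

30


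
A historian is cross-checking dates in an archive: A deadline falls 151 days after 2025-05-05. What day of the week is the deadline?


Start: 2025-05-05 (Monday)
Step 1 - find target date: add 151 days
  2025-05-05 + 151 days = 2025-10-03
Step 2 - day of week:
  151 mod 7 = 4
  Monday + 4 days -> Friday
Result: Friday (2025-10-03)

Friday


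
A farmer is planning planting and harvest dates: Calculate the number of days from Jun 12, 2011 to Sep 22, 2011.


Start date: 2011-06-12
End date: 2011-09-22
Jun 2011: +19 days
Jul 2011: +31 days
Aug 2011: +31 days
Sep 2011: +21 days
Total: 102 days

102


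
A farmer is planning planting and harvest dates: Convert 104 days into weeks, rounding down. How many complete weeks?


Total days: 104
Days per week: 7
Division: 104 / 7 = 14 remainder 6
Complete weeks: 14
Remaining days: 6

14


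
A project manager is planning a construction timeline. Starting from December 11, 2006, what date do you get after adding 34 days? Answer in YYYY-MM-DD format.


Start: 2006-12-11
Adding 34 days
Days remaining in December: 20
After December: 14 days still to add
January 2007 has 31 days, need 14
Result: 2007-01-14

2007-01-14


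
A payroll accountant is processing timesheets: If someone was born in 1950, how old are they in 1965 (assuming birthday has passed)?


Birth year: 1950
Current year: 1965
Age = current year - birth year
Age = 1965 - 1950 = 15

15


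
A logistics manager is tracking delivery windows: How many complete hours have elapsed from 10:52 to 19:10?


Start: 10:52
End: 19:10
Hour difference: 19 - 10 = 9 hours
Minute difference: 10 - 52 = -42 minutes
Total minutes: 498
Complete hours: 498 / 60 = 8 (remainder 18)

8


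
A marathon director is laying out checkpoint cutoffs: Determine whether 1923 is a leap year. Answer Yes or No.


Year: 1923
Divisible by 4? 1923 / 4 = 480.75 -> No
Not divisible by 4, so NOT a leap year

No


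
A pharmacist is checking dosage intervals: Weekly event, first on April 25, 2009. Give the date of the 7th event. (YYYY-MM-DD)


First occurrence: 2009-04-25 (occurrence 1)
Each occurrence is 7 days after the previous.
Occurrence 7 is 6 weeks after the first.
6 weeks = 42 days
2009-04-25 + 42 days = 2009-06-06

2009-06-06


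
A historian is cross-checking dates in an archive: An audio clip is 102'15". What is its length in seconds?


Minutes: 102
Seconds: 15
Convert minutes to seconds: 102 x 60 = 6120
Add remaining seconds: 6120 + 15 = 6135

6135


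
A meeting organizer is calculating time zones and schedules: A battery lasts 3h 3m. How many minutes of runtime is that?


Hours: 3
Extra minutes: 3
Minutes per hour: 60
Hours to minutes: 3 x 60 = 180
Total: 180 + 3 = 183

183


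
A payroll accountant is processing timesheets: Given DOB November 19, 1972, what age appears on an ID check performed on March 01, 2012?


Birth: 1972-11-19
Reference: 2012-03-01
Year difference: 2012 - 1972 = 40
Has birthday (11-19) occurred by 03-01? No
Birthday not yet reached this year -> subtract 1
Age in full years: 39

39


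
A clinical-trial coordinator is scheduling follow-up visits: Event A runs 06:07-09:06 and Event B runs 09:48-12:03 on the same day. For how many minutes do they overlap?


Interval A: [367, 546] minutes from midnight
Interval B: [588, 723] minutes from midnight
Overlap start = max(367, 588) = 588
Overlap end = min(546, 723) = 546
End <= start, so the intervals do not overlap: 0 minutes

0


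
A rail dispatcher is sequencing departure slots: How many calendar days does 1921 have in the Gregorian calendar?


Year: 1921
Check leap year rules:
Divisible by 4? No
1921 is not a leap year
Days: 365

365


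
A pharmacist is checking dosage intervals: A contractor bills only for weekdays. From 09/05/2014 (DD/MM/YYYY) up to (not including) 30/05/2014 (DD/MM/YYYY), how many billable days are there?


Start: 2014-05-09 (Friday)
End (exclusive): 2014-05-30 (Friday)
Total calendar days: 21
Full weeks: 21 // 7 = 3 -> 15 weekdays
Remaining 0 days starting on Friday:
Total business days: 15 + 0 = 15

15


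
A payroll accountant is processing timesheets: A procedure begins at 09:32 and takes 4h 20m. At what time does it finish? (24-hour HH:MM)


Start time: 09:32
Adding: 4 hours 20 minutes
Minutes: 32 + 20 = 52
Hours: 9 + 4 + 0 = 13
Result: 13:52

13:52


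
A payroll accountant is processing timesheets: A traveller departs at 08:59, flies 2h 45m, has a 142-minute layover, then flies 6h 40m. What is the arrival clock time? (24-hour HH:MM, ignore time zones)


Depart: 08:59
Leg 1: +165 min -> 11:44
Layover: +142 min -> 14:06
Leg 2: +400 min -> 20:46
Total travel: 707 minutes = 11h 47m
Arrival: 20:46

20:46


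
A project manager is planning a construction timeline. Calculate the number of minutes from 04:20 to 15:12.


Start time: 04:20 = 260 minutes from midnight
End time: 15:12 = 912 minutes from midnight
Difference: 912 - 260 = 652 minutes
That is 10 hours and 52 minutes

652


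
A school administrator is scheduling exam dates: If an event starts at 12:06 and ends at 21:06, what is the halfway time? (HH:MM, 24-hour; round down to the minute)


Start time: 12:06 = 726 minutes from midnight
End time: 21:06 = 1266 minutes from midnight
Sum: 726 + 1266 = 1992
Midpoint: 1992 / 2 = 996 minutes
Convert: 996 / 60 = 16 hours, 36 minutes
Result: 16:36

16:36


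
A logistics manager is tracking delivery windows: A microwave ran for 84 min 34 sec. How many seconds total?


Minutes: 84
Extra seconds: 34
Seconds per minute: 60
Minutes to seconds: 84 x 60 = 5040
Total: 5040 + 34 = 5074

5074


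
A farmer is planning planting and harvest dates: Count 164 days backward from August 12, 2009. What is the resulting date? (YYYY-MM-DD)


Start: 2009-08-12
Subtracting 164 days
Days already passed in August: 12
After going back through August: 152 more days to subtract
July 2009: 31 days, 121 remaining
June 2009: 30 days, 91 remaining
May 2009: 31 days, 60 remaining
April 2009: 30 days, 30 remaining
Result: 2009-03-01

2009-03-01


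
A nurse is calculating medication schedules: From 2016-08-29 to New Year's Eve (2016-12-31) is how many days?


Start: August 29, 2016
End: December 31, 2016
Days left in August: 2
September: 30
October: 31
November: 30
December: 31
Sum of remaining months: 122
Total: 2 + 122 = 124

124


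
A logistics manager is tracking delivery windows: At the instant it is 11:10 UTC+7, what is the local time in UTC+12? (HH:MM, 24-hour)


Local time: 11:10 at UTC+7 (offset 7h)
Target zone: UTC+12 (offset 12h)
Difference: 12 - (7) = 5 hours
Calculation: 11 + (5) = 16
Result: 16:10

16:10


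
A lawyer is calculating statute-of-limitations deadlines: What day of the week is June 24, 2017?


Date: 2017-06-24
January 1, 2017 is a Sunday
Day of year: 175
Offset from Jan 1: 174 days
174 mod 7 = 6
Result: Saturday

Saturday


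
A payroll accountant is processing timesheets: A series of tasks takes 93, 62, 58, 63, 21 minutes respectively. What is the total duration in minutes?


Durations: 93, 62, 58, 63, 21
Running sum: 93
+ 62 = 155
+ 58 = 213
+ 63 = 276
+ 21 = 297
Total duration: 297 minutes
That is 4 hours and 57 minutes

297


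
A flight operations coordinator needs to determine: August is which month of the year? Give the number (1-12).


Calendar month order:
7. July
8. August <--
9. September
August is month number 8

8


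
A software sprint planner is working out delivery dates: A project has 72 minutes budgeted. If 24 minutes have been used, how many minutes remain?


Total budget: 72 minutes
Time used: 24 minutes
Remaining: 72 - 24 = 48 minutes
Percent used: 33.3%
Percent remaining: 66.7%

48


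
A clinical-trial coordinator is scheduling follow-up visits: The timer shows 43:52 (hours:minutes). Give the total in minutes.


Hours: 43
Minutes: 52
Convert hours to minutes: 43 x 60 = 2580
Add remaining minutes: 2580 + 52 = 2632

2632


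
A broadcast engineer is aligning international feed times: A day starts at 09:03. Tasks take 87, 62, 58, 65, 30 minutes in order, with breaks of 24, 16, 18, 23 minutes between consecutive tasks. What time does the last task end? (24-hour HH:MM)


Start: 09:03 = 543 min from midnight
  after task 1 (87 min): 10:30
  after break (24 min): 10:54
  after task 2 (62 min): 11:56
  after break (16 min): 12:12
  after task 3 (58 min): 13:10
  after break (18 min): 13:28
  after task 4 (65 min): 14:33
  after break (23 min): 14:56
  after task 5 (30 min): 15:26
Total elapsed: 383 minutes
End time: 15:26

15:26


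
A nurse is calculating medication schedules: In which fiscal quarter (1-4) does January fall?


Month: January (month 1)
Q1: January-March (months 1-3)
Q2: April-June (months 4-6)
Q3: July-September (months 7-9)
Q4: October-December (months 10-12)
Month 1 falls in Q1

1


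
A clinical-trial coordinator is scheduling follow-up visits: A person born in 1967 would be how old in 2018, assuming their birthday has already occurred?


Birth year: 1967
Current year: 2018
Age = current year - birth year
Age = 2018 - 1967 = 51

51


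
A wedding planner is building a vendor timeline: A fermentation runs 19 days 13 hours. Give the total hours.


Days: 19
Extra hours: 13
Hours per day: 24
Days to hours: 19 x 24 = 456
Total: 456 + 13 = 469

469


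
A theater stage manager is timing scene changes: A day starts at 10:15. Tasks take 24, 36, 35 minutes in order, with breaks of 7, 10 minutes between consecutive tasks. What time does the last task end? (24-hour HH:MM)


Start: 10:15 = 615 min from midnight
  after task 1 (24 min): 10:39
  after break (7 min): 10:46
  after task 2 (36 min): 11:22
  after break (10 min): 11:32
  after task 3 (35 min): 12:07
Total elapsed: 112 minutes
End time: 12:07

12:07


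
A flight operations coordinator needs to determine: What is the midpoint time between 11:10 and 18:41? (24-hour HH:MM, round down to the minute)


Start time: 11:10 = 670 minutes from midnight
End time: 18:41 = 1121 minutes from midnight
Sum: 670 + 1121 = 1791
Midpoint: 1791 / 2 = 895 minutes
Convert: 895 / 60 = 14 hours, 55 minutes
Result: 14:55

14:55


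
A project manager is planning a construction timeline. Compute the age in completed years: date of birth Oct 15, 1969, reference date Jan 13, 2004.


Birth: 1969-10-15
Reference: 2004-01-13
Year difference: 2004 - 1969 = 35
Has birthday (10-15) occurred by 01-13? No
Birthday not yet reached this year -> subtract 1
Age in full years: 34

34


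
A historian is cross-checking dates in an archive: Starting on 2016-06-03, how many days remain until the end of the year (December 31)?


Start: June 03, 2016
End: December 31, 2016
Days left in June: 27
July: 31
August: 31
September: 30
October: 31
... plus remaining months
Sum of remaining months: 184
Total: 27 + 184 = 211

211


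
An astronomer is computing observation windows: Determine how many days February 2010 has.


Month: February
Year: 2010
2010 is not a leap year
February has 28 days
Total: 28 days

28


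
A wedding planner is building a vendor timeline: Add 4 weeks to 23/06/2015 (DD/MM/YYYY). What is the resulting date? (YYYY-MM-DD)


Start: 2015-06-23
Weeks to add: 4
Convert to days: 4 x 7 = 28 days
Add 28 days to 2015-06-23
Result: 2015-07-21

2015-07-21


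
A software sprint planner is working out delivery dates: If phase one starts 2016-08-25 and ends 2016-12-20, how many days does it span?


Start date: 2016-08-25
End date: 2016-12-20
Aug 2016: +7 days
Sep 2016: +30 days
Oct 2016: +31 days
Nov 2016: +30 days
Dec 2016: +19 days
Total: 117 days

117


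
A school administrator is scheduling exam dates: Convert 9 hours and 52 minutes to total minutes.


Hours: 9
Minutes: 52
Convert hours to minutes: 9 x 60 = 540
Add remaining minutes: 540 + 52 = 592

592


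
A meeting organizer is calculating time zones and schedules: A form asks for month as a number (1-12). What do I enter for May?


Calendar month order:
4. April
5. May <--
6. June
May is month number 5

5


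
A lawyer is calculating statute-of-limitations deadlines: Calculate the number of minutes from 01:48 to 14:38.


Start time: 01:48 = 108 minutes from midnight
End time: 14:38 = 878 minutes from midnight
Difference: 878 - 108 = 770 minutes
That is 12 hours and 50 minutes

770


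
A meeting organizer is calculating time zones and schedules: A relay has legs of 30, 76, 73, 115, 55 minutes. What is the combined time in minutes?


Durations: 30, 76, 73, 115, 55
Running sum: 30
+ 76 = 106
+ 73 = 179
+ 115 = 294
+ 55 = 349
Total duration: 349 minutes
That is 5 hours and 49 minutes

349


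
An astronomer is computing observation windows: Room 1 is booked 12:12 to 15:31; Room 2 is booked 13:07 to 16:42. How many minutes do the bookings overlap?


Interval A: [732, 931] minutes from midnight
Interval B: [787, 1002] minutes from midnight
Overlap start = max(732, 787) = 787
Overlap end = min(931, 1002) = 931
Overlap = 931 - 787 = 144 minutes

144


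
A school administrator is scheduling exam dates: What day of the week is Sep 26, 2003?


Date: 2003-09-26
January 1, 2003 is a Wednesday
Day of year: 269
Offset from Jan 1: 268 days
268 mod 7 = 2
Result: Friday

Friday


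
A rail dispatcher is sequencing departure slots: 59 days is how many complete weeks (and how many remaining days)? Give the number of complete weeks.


Total days: 59
Days per week: 7
Division: 59 / 7 = 8 remainder 3
Complete weeks: 8
Remaining days: 3

8


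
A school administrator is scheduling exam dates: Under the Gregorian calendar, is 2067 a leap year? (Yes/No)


Year: 2067
Divisible by 4? 2067 / 4 = 516.75 -> No
Not divisible by 4, so NOT a leap year

No


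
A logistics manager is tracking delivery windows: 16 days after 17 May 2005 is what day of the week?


Start: 2005-05-17 (Tuesday)
Step 1 - find target date: add 16 days
  2005-05-17 + 16 days = 2005-06-02
Step 2 - day of week:
  16 mod 7 = 2
  Tuesday + 2 days -> Thursday
Result: Thursday (2005-06-02)

Thursday


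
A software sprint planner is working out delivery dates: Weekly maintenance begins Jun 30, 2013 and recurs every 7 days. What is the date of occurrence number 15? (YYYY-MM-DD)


First occurrence: 2013-06-30 (occurrence 1)
Each occurrence is 7 days after the previous.
Occurrence 15 is 14 weeks after the first.
14 weeks = 98 days
2013-06-30 + 98 days = 2013-10-06

2013-10-06


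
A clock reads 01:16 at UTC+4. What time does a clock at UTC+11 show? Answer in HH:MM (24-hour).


Local time: 01:16 at UTC+4 (offset 4h)
Target zone: UTC+11 (offset 11h)
Difference: 11 - (4) = 7 hours
Calculation: 1 + (7) = 8
Result: 08:16

08:16


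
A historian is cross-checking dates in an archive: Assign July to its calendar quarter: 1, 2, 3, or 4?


Month: July (month 7)
Q1: January-March (months 1-3)
Q2: April-June (months 4-6)
Q3: July-September (months 7-9)
Q4: October-December (months 10-12)
Month 7 falls in Q3

3


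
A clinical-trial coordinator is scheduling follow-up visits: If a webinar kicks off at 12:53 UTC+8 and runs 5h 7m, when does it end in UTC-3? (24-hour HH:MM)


Start: 12:53 in UTC+8
Step 1 - add duration:
  minutes: 53 + 7 = 60 (carry 1h)
  hours: 12 + 5 + 1 = 18
  end in UTC+8: 18:00
Step 2 - convert UTC+8 -> UTC-3:
  offset difference: -3 - (8) = -11 hours
  18 + (-11) = 7 -> mod 24 = 7
Result: 07:00 in UTC-3

07:00


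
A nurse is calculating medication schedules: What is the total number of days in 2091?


Year: 2091
Check leap year rules:
Divisible by 4? No
2091 is not a leap year
Days: 365

365


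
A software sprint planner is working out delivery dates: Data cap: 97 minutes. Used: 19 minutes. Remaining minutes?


Total budget: 97 minutes
Time used: 19 minutes
Remaining: 97 - 19 = 78 minutes
Percent used: 19.6%
Percent remaining: 80.4%

78


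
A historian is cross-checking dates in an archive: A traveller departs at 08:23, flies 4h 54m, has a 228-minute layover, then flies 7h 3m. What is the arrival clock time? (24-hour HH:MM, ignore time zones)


Depart: 08:23
Leg 1: +294 min -> 13:17
Layover: +228 min -> 17:05
Leg 2: +423 min -> 00:08
Total travel: 945 minutes = 15h 45m
Arrival: 00:08

00:08


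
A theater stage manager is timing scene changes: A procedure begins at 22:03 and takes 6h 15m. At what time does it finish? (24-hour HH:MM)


Start time: 22:03
Adding: 6 hours 15 minutes
Minutes: 3 + 15 = 18
Hours: 22 + 6 + 0 = 28
Hour wraparound: 28 mod 24 = 4
Result: 04:18

04:18


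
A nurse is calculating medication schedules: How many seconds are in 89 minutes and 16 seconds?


Minutes: 89
Seconds: 16
Convert minutes to seconds: 89 x 60 = 5340
Add remaining seconds: 5340 + 16 = 5356

5356


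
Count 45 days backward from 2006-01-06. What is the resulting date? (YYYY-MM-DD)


Start: 2006-01-06
Subtracting 45 days
Days already passed in January: 6
After going back through January: 39 more days to subtract
December 2005: 31 days, 8 remaining
November 2005 has 30 days, need 8
Result: 2005-11-22

2005-11-22


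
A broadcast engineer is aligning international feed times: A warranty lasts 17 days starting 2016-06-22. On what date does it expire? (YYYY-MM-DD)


Start: 2016-06-22
Adding 17 days
Days remaining in June: 8
After June: 9 days still to add
July 2016 has 31 days, need 9
Result: 2016-07-09

2016-07-09


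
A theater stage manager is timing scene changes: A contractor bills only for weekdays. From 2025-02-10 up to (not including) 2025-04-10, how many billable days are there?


Start: 2025-02-10 (Monday)
End (exclusive): 2025-04-10 (Thursday)
Total calendar days: 59
Full weeks: 59 // 7 = 8 -> 40 weekdays
Remaining 3 days starting on Monday:
  Mon(w), Tue(w), Wed(w) -> 3 weekdays
Total business days: 40 + 3 = 43

43


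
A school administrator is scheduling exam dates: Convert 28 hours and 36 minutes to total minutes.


Hours: 28
Extra minutes: 36
Minutes per hour: 60
Hours to minutes: 28 x 60 = 1680
Total: 1680 + 36 = 1716

1716


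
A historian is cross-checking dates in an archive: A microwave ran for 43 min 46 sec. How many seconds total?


Minutes: 43
Extra seconds: 46
Seconds per minute: 60
Minutes to seconds: 43 x 60 = 2580
Total: 2580 + 46 = 2626

2626


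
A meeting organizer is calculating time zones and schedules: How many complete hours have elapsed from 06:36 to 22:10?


Start: 06:36
End: 22:10
Hour difference: 22 - 6 = 16 hours
Minute difference: 10 - 36 = -26 minutes
Total minutes: 934
Complete hours: 934 / 60 = 15 (remainder 34)

15


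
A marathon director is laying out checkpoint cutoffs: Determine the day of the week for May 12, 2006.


Date: 2006-05-12
January 1, 2006 is a Sunday
Day of year: 132
Offset from Jan 1: 131 days
131 mod 7 = 5
Result: Friday

Friday


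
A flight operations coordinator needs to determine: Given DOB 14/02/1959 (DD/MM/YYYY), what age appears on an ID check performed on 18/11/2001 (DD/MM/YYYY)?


Birth: 1959-02-14
Reference: 2001-11-18
Year difference: 2001 - 1959 = 42
Has birthday (02-14) occurred by 11-18? Yes
Age in full years: 42

42


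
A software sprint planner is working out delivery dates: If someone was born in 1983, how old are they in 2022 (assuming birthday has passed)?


Birth year: 1983
Current year: 2022
Age = current year - birth year
Age = 2022 - 1983 = 39

39
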